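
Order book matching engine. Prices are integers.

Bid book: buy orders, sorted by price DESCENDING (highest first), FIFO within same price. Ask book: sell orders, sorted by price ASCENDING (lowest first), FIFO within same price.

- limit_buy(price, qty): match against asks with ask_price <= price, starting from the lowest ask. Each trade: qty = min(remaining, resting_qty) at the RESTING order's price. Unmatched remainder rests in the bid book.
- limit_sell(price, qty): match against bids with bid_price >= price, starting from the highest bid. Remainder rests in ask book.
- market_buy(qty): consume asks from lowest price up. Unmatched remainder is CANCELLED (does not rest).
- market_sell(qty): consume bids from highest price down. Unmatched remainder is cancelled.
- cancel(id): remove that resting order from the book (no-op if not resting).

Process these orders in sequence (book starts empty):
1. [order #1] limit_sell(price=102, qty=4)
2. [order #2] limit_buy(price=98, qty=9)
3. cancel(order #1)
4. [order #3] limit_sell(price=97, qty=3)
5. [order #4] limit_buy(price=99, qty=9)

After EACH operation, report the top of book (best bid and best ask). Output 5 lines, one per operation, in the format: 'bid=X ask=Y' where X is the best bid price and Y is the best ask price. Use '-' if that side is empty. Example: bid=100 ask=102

Answer: bid=- ask=102
bid=98 ask=102
bid=98 ask=-
bid=98 ask=-
bid=99 ask=-

Derivation:
After op 1 [order #1] limit_sell(price=102, qty=4): fills=none; bids=[-] asks=[#1:4@102]
After op 2 [order #2] limit_buy(price=98, qty=9): fills=none; bids=[#2:9@98] asks=[#1:4@102]
After op 3 cancel(order #1): fills=none; bids=[#2:9@98] asks=[-]
After op 4 [order #3] limit_sell(price=97, qty=3): fills=#2x#3:3@98; bids=[#2:6@98] asks=[-]
After op 5 [order #4] limit_buy(price=99, qty=9): fills=none; bids=[#4:9@99 #2:6@98] asks=[-]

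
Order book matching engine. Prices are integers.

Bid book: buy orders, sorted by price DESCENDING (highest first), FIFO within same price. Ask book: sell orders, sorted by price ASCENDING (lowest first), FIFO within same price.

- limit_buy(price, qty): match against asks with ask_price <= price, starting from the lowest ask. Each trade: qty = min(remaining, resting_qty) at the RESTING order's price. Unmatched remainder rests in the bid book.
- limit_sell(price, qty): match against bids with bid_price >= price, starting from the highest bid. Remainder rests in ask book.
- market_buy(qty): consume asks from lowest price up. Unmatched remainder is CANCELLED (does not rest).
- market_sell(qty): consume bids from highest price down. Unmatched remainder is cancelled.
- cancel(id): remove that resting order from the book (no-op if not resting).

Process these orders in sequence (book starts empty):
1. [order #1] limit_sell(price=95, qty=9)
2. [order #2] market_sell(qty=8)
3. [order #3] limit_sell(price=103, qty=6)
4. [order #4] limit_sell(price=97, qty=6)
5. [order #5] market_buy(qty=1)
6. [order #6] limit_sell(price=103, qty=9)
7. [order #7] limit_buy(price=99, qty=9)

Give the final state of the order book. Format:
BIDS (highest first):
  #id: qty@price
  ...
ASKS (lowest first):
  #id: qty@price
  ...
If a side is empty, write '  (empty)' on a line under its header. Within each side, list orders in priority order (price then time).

Answer: BIDS (highest first):
  (empty)
ASKS (lowest first):
  #4: 5@97
  #3: 6@103
  #6: 9@103

Derivation:
After op 1 [order #1] limit_sell(price=95, qty=9): fills=none; bids=[-] asks=[#1:9@95]
After op 2 [order #2] market_sell(qty=8): fills=none; bids=[-] asks=[#1:9@95]
After op 3 [order #3] limit_sell(price=103, qty=6): fills=none; bids=[-] asks=[#1:9@95 #3:6@103]
After op 4 [order #4] limit_sell(price=97, qty=6): fills=none; bids=[-] asks=[#1:9@95 #4:6@97 #3:6@103]
After op 5 [order #5] market_buy(qty=1): fills=#5x#1:1@95; bids=[-] asks=[#1:8@95 #4:6@97 #3:6@103]
After op 6 [order #6] limit_sell(price=103, qty=9): fills=none; bids=[-] asks=[#1:8@95 #4:6@97 #3:6@103 #6:9@103]
After op 7 [order #7] limit_buy(price=99, qty=9): fills=#7x#1:8@95 #7x#4:1@97; bids=[-] asks=[#4:5@97 #3:6@103 #6:9@103]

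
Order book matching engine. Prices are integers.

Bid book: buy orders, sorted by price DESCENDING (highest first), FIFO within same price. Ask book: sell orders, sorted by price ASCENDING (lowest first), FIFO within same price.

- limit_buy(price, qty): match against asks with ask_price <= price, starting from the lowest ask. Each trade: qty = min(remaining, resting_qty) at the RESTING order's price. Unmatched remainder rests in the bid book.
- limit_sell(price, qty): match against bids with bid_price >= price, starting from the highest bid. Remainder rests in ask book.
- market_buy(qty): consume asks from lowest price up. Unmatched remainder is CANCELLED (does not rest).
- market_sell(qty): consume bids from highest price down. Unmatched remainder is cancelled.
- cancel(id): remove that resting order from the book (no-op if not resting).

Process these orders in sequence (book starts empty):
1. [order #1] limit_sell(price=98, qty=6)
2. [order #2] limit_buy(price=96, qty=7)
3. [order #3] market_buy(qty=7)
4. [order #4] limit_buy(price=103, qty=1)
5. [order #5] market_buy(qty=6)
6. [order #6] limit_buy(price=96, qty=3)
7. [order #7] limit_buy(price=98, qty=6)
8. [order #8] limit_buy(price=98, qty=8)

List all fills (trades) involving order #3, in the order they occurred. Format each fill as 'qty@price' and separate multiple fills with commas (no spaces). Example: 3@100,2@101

Answer: 6@98

Derivation:
After op 1 [order #1] limit_sell(price=98, qty=6): fills=none; bids=[-] asks=[#1:6@98]
After op 2 [order #2] limit_buy(price=96, qty=7): fills=none; bids=[#2:7@96] asks=[#1:6@98]
After op 3 [order #3] market_buy(qty=7): fills=#3x#1:6@98; bids=[#2:7@96] asks=[-]
After op 4 [order #4] limit_buy(price=103, qty=1): fills=none; bids=[#4:1@103 #2:7@96] asks=[-]
After op 5 [order #5] market_buy(qty=6): fills=none; bids=[#4:1@103 #2:7@96] asks=[-]
After op 6 [order #6] limit_buy(price=96, qty=3): fills=none; bids=[#4:1@103 #2:7@96 #6:3@96] asks=[-]
After op 7 [order #7] limit_buy(price=98, qty=6): fills=none; bids=[#4:1@103 #7:6@98 #2:7@96 #6:3@96] asks=[-]
After op 8 [order #8] limit_buy(price=98, qty=8): fills=none; bids=[#4:1@103 #7:6@98 #8:8@98 #2:7@96 #6:3@96] asks=[-]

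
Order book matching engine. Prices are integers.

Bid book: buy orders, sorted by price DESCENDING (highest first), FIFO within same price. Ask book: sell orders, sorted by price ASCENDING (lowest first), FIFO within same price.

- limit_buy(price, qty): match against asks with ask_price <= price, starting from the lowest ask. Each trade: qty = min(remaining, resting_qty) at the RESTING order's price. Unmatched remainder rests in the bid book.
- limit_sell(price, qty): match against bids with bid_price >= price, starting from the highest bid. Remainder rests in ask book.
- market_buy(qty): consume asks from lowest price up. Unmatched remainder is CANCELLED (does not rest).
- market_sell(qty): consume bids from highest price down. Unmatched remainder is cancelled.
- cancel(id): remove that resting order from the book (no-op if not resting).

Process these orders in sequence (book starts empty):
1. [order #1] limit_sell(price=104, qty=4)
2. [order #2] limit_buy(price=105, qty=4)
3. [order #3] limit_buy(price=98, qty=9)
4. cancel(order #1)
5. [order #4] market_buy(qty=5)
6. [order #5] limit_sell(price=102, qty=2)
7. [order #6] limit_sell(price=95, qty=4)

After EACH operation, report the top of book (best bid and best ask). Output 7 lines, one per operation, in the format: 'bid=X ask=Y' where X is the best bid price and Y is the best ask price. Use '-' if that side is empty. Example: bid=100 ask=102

After op 1 [order #1] limit_sell(price=104, qty=4): fills=none; bids=[-] asks=[#1:4@104]
After op 2 [order #2] limit_buy(price=105, qty=4): fills=#2x#1:4@104; bids=[-] asks=[-]
After op 3 [order #3] limit_buy(price=98, qty=9): fills=none; bids=[#3:9@98] asks=[-]
After op 4 cancel(order #1): fills=none; bids=[#3:9@98] asks=[-]
After op 5 [order #4] market_buy(qty=5): fills=none; bids=[#3:9@98] asks=[-]
After op 6 [order #5] limit_sell(price=102, qty=2): fills=none; bids=[#3:9@98] asks=[#5:2@102]
After op 7 [order #6] limit_sell(price=95, qty=4): fills=#3x#6:4@98; bids=[#3:5@98] asks=[#5:2@102]

Answer: bid=- ask=104
bid=- ask=-
bid=98 ask=-
bid=98 ask=-
bid=98 ask=-
bid=98 ask=102
bid=98 ask=102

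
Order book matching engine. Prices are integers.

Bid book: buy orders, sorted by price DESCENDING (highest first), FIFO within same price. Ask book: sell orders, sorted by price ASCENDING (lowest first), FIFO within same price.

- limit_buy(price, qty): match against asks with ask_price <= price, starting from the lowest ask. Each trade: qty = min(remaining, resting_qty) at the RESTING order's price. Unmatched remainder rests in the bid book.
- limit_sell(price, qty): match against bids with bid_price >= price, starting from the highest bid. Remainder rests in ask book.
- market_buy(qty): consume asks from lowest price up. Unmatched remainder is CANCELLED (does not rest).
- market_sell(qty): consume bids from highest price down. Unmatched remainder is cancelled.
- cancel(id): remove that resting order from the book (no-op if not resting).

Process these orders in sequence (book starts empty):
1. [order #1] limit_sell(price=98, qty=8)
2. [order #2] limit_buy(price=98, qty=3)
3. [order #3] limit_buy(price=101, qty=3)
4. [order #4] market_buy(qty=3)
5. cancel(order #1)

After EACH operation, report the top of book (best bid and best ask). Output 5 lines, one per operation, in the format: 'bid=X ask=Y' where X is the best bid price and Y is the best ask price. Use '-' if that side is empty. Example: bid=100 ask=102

After op 1 [order #1] limit_sell(price=98, qty=8): fills=none; bids=[-] asks=[#1:8@98]
After op 2 [order #2] limit_buy(price=98, qty=3): fills=#2x#1:3@98; bids=[-] asks=[#1:5@98]
After op 3 [order #3] limit_buy(price=101, qty=3): fills=#3x#1:3@98; bids=[-] asks=[#1:2@98]
After op 4 [order #4] market_buy(qty=3): fills=#4x#1:2@98; bids=[-] asks=[-]
After op 5 cancel(order #1): fills=none; bids=[-] asks=[-]

Answer: bid=- ask=98
bid=- ask=98
bid=- ask=98
bid=- ask=-
bid=- ask=-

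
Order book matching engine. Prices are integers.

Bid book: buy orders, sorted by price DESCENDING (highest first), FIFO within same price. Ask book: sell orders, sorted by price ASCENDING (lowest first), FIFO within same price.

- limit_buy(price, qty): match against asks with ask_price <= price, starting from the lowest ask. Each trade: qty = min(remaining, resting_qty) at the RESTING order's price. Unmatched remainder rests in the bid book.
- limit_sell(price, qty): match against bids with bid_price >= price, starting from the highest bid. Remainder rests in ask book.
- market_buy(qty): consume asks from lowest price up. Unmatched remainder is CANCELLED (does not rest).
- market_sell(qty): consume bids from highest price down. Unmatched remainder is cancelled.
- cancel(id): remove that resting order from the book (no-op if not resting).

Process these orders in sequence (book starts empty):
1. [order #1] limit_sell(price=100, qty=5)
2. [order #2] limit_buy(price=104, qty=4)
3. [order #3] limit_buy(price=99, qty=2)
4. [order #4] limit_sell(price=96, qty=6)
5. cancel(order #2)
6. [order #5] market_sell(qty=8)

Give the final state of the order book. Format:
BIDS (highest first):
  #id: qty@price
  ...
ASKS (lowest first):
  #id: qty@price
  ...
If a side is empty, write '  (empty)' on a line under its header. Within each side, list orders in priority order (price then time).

Answer: BIDS (highest first):
  (empty)
ASKS (lowest first):
  #4: 4@96
  #1: 1@100

Derivation:
After op 1 [order #1] limit_sell(price=100, qty=5): fills=none; bids=[-] asks=[#1:5@100]
After op 2 [order #2] limit_buy(price=104, qty=4): fills=#2x#1:4@100; bids=[-] asks=[#1:1@100]
After op 3 [order #3] limit_buy(price=99, qty=2): fills=none; bids=[#3:2@99] asks=[#1:1@100]
After op 4 [order #4] limit_sell(price=96, qty=6): fills=#3x#4:2@99; bids=[-] asks=[#4:4@96 #1:1@100]
After op 5 cancel(order #2): fills=none; bids=[-] asks=[#4:4@96 #1:1@100]
After op 6 [order #5] market_sell(qty=8): fills=none; bids=[-] asks=[#4:4@96 #1:1@100]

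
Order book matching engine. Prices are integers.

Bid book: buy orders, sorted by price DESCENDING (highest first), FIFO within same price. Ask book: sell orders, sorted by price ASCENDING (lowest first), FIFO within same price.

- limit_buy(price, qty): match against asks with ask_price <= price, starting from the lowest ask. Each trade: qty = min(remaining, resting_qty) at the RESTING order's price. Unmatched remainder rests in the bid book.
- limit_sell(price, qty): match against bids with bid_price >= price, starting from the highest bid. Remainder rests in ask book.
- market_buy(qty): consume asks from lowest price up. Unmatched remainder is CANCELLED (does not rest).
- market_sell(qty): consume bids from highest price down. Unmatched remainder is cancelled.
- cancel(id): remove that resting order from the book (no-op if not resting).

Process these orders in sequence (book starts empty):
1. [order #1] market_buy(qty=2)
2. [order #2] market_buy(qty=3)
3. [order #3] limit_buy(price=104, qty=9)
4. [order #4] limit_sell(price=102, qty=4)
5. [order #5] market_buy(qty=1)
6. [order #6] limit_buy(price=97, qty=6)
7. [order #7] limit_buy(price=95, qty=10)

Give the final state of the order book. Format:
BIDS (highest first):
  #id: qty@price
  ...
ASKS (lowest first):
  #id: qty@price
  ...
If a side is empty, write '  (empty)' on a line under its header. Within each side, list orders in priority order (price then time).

Answer: BIDS (highest first):
  #3: 5@104
  #6: 6@97
  #7: 10@95
ASKS (lowest first):
  (empty)

Derivation:
After op 1 [order #1] market_buy(qty=2): fills=none; bids=[-] asks=[-]
After op 2 [order #2] market_buy(qty=3): fills=none; bids=[-] asks=[-]
After op 3 [order #3] limit_buy(price=104, qty=9): fills=none; bids=[#3:9@104] asks=[-]
After op 4 [order #4] limit_sell(price=102, qty=4): fills=#3x#4:4@104; bids=[#3:5@104] asks=[-]
After op 5 [order #5] market_buy(qty=1): fills=none; bids=[#3:5@104] asks=[-]
After op 6 [order #6] limit_buy(price=97, qty=6): fills=none; bids=[#3:5@104 #6:6@97] asks=[-]
After op 7 [order #7] limit_buy(price=95, qty=10): fills=none; bids=[#3:5@104 #6:6@97 #7:10@95] asks=[-]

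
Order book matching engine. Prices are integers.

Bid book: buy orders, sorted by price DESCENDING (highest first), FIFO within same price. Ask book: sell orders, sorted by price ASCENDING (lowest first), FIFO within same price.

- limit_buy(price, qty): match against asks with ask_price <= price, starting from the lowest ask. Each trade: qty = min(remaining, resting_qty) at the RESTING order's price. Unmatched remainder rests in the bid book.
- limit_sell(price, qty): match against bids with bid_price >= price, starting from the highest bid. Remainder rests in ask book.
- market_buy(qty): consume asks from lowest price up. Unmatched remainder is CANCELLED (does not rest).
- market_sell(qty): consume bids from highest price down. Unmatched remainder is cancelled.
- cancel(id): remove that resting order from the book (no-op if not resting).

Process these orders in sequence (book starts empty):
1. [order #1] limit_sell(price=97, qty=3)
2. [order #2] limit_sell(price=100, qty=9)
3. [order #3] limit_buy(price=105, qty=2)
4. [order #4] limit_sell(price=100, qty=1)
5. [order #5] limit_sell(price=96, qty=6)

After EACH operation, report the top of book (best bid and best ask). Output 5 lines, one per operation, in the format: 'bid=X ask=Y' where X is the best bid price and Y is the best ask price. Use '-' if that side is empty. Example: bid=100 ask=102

After op 1 [order #1] limit_sell(price=97, qty=3): fills=none; bids=[-] asks=[#1:3@97]
After op 2 [order #2] limit_sell(price=100, qty=9): fills=none; bids=[-] asks=[#1:3@97 #2:9@100]
After op 3 [order #3] limit_buy(price=105, qty=2): fills=#3x#1:2@97; bids=[-] asks=[#1:1@97 #2:9@100]
After op 4 [order #4] limit_sell(price=100, qty=1): fills=none; bids=[-] asks=[#1:1@97 #2:9@100 #4:1@100]
After op 5 [order #5] limit_sell(price=96, qty=6): fills=none; bids=[-] asks=[#5:6@96 #1:1@97 #2:9@100 #4:1@100]

Answer: bid=- ask=97
bid=- ask=97
bid=- ask=97
bid=- ask=97
bid=- ask=96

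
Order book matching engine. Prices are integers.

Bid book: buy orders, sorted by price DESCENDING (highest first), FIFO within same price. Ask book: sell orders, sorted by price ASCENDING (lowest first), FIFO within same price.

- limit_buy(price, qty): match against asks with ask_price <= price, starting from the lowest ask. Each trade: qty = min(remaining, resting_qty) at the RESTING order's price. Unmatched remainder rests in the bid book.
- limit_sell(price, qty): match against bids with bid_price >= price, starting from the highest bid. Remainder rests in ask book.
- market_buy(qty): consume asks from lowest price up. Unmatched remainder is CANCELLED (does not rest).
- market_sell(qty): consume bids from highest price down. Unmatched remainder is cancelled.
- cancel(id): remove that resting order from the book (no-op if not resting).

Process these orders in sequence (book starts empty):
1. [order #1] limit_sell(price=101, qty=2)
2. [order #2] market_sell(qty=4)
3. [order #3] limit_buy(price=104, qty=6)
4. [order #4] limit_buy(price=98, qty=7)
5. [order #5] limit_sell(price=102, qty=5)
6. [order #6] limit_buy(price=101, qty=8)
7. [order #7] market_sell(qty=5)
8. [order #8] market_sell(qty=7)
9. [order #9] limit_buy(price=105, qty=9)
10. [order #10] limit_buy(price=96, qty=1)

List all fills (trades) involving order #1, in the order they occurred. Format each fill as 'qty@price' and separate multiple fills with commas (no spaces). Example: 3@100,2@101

After op 1 [order #1] limit_sell(price=101, qty=2): fills=none; bids=[-] asks=[#1:2@101]
After op 2 [order #2] market_sell(qty=4): fills=none; bids=[-] asks=[#1:2@101]
After op 3 [order #3] limit_buy(price=104, qty=6): fills=#3x#1:2@101; bids=[#3:4@104] asks=[-]
After op 4 [order #4] limit_buy(price=98, qty=7): fills=none; bids=[#3:4@104 #4:7@98] asks=[-]
After op 5 [order #5] limit_sell(price=102, qty=5): fills=#3x#5:4@104; bids=[#4:7@98] asks=[#5:1@102]
After op 6 [order #6] limit_buy(price=101, qty=8): fills=none; bids=[#6:8@101 #4:7@98] asks=[#5:1@102]
After op 7 [order #7] market_sell(qty=5): fills=#6x#7:5@101; bids=[#6:3@101 #4:7@98] asks=[#5:1@102]
After op 8 [order #8] market_sell(qty=7): fills=#6x#8:3@101 #4x#8:4@98; bids=[#4:3@98] asks=[#5:1@102]
After op 9 [order #9] limit_buy(price=105, qty=9): fills=#9x#5:1@102; bids=[#9:8@105 #4:3@98] asks=[-]
After op 10 [order #10] limit_buy(price=96, qty=1): fills=none; bids=[#9:8@105 #4:3@98 #10:1@96] asks=[-]

Answer: 2@101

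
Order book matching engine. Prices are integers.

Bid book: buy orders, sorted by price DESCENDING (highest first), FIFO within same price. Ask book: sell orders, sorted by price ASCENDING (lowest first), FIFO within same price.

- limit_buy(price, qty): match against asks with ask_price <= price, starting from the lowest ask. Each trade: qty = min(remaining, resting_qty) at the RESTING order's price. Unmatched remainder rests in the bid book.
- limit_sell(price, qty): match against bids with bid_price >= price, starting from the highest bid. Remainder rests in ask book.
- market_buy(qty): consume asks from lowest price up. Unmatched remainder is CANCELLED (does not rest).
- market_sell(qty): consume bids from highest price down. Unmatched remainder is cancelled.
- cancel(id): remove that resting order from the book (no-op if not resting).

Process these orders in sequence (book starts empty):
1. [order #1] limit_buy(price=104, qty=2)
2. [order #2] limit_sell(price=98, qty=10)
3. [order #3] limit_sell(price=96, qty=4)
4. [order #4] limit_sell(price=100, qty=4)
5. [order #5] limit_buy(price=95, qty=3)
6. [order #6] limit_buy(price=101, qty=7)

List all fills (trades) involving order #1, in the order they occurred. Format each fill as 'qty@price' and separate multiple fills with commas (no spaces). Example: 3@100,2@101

Answer: 2@104

Derivation:
After op 1 [order #1] limit_buy(price=104, qty=2): fills=none; bids=[#1:2@104] asks=[-]
After op 2 [order #2] limit_sell(price=98, qty=10): fills=#1x#2:2@104; bids=[-] asks=[#2:8@98]
After op 3 [order #3] limit_sell(price=96, qty=4): fills=none; bids=[-] asks=[#3:4@96 #2:8@98]
After op 4 [order #4] limit_sell(price=100, qty=4): fills=none; bids=[-] asks=[#3:4@96 #2:8@98 #4:4@100]
After op 5 [order #5] limit_buy(price=95, qty=3): fills=none; bids=[#5:3@95] asks=[#3:4@96 #2:8@98 #4:4@100]
After op 6 [order #6] limit_buy(price=101, qty=7): fills=#6x#3:4@96 #6x#2:3@98; bids=[#5:3@95] asks=[#2:5@98 #4:4@100]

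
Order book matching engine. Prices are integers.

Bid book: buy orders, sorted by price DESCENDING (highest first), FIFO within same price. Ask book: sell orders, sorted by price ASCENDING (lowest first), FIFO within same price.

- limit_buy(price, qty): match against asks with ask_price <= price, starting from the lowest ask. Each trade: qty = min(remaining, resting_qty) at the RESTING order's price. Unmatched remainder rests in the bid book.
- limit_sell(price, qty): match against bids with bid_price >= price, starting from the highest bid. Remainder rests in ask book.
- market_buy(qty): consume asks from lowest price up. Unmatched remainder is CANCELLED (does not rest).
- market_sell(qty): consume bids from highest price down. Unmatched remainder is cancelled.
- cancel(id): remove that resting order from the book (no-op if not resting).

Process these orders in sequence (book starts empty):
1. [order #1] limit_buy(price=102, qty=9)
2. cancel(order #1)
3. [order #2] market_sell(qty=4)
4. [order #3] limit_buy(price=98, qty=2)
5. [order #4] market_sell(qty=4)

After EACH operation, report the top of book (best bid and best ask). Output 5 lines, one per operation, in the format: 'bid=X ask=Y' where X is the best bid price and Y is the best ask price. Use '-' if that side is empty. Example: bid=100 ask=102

Answer: bid=102 ask=-
bid=- ask=-
bid=- ask=-
bid=98 ask=-
bid=- ask=-

Derivation:
After op 1 [order #1] limit_buy(price=102, qty=9): fills=none; bids=[#1:9@102] asks=[-]
After op 2 cancel(order #1): fills=none; bids=[-] asks=[-]
After op 3 [order #2] market_sell(qty=4): fills=none; bids=[-] asks=[-]
After op 4 [order #3] limit_buy(price=98, qty=2): fills=none; bids=[#3:2@98] asks=[-]
After op 5 [order #4] market_sell(qty=4): fills=#3x#4:2@98; bids=[-] asks=[-]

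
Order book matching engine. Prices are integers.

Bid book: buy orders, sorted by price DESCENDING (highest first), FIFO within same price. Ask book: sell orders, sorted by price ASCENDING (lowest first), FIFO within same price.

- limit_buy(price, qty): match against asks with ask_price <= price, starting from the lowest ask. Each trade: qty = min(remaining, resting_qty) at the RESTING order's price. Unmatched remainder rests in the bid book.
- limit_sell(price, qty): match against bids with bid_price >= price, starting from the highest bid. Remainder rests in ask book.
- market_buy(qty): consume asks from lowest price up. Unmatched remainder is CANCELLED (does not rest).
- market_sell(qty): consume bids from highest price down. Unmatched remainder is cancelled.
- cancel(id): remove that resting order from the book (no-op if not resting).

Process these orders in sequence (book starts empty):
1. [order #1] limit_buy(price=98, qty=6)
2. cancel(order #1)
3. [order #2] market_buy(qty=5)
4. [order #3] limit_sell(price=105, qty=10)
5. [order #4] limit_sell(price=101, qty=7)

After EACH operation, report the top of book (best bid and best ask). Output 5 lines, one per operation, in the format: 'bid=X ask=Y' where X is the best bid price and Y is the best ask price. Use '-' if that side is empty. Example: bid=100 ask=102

Answer: bid=98 ask=-
bid=- ask=-
bid=- ask=-
bid=- ask=105
bid=- ask=101

Derivation:
After op 1 [order #1] limit_buy(price=98, qty=6): fills=none; bids=[#1:6@98] asks=[-]
After op 2 cancel(order #1): fills=none; bids=[-] asks=[-]
After op 3 [order #2] market_buy(qty=5): fills=none; bids=[-] asks=[-]
After op 4 [order #3] limit_sell(price=105, qty=10): fills=none; bids=[-] asks=[#3:10@105]
After op 5 [order #4] limit_sell(price=101, qty=7): fills=none; bids=[-] asks=[#4:7@101 #3:10@105]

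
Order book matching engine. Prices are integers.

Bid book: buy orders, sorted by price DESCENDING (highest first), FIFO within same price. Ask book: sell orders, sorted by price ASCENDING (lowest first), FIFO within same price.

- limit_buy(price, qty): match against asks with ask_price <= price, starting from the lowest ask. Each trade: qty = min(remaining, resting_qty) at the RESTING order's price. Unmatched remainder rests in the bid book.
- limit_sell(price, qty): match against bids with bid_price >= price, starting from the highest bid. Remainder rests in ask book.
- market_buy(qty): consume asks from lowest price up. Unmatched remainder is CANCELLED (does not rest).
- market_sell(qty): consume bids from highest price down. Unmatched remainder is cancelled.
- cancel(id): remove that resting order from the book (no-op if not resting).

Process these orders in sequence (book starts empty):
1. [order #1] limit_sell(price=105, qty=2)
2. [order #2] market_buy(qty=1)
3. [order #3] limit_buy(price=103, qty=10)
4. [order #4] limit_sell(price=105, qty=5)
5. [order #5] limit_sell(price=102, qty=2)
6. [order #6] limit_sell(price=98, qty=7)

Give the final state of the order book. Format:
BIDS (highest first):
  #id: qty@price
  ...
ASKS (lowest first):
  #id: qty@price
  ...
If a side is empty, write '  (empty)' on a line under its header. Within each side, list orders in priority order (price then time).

Answer: BIDS (highest first):
  #3: 1@103
ASKS (lowest first):
  #1: 1@105
  #4: 5@105

Derivation:
After op 1 [order #1] limit_sell(price=105, qty=2): fills=none; bids=[-] asks=[#1:2@105]
After op 2 [order #2] market_buy(qty=1): fills=#2x#1:1@105; bids=[-] asks=[#1:1@105]
After op 3 [order #3] limit_buy(price=103, qty=10): fills=none; bids=[#3:10@103] asks=[#1:1@105]
After op 4 [order #4] limit_sell(price=105, qty=5): fills=none; bids=[#3:10@103] asks=[#1:1@105 #4:5@105]
After op 5 [order #5] limit_sell(price=102, qty=2): fills=#3x#5:2@103; bids=[#3:8@103] asks=[#1:1@105 #4:5@105]
After op 6 [order #6] limit_sell(price=98, qty=7): fills=#3x#6:7@103; bids=[#3:1@103] asks=[#1:1@105 #4:5@105]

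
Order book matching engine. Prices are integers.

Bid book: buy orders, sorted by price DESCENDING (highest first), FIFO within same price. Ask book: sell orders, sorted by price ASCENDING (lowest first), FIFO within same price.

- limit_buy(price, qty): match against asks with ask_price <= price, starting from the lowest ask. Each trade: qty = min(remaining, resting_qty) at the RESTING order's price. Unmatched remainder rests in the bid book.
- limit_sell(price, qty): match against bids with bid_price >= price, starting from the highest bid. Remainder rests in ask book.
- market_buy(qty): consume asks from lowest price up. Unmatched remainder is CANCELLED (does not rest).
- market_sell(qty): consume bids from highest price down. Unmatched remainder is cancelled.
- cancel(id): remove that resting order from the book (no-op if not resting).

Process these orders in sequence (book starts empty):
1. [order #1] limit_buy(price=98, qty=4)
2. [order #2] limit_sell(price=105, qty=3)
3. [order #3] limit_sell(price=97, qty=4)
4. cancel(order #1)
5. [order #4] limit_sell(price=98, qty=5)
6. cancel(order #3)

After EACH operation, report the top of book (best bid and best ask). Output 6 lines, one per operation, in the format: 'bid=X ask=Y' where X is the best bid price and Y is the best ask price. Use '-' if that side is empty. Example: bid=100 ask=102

Answer: bid=98 ask=-
bid=98 ask=105
bid=- ask=105
bid=- ask=105
bid=- ask=98
bid=- ask=98

Derivation:
After op 1 [order #1] limit_buy(price=98, qty=4): fills=none; bids=[#1:4@98] asks=[-]
After op 2 [order #2] limit_sell(price=105, qty=3): fills=none; bids=[#1:4@98] asks=[#2:3@105]
After op 3 [order #3] limit_sell(price=97, qty=4): fills=#1x#3:4@98; bids=[-] asks=[#2:3@105]
After op 4 cancel(order #1): fills=none; bids=[-] asks=[#2:3@105]
After op 5 [order #4] limit_sell(price=98, qty=5): fills=none; bids=[-] asks=[#4:5@98 #2:3@105]
After op 6 cancel(order #3): fills=none; bids=[-] asks=[#4:5@98 #2:3@105]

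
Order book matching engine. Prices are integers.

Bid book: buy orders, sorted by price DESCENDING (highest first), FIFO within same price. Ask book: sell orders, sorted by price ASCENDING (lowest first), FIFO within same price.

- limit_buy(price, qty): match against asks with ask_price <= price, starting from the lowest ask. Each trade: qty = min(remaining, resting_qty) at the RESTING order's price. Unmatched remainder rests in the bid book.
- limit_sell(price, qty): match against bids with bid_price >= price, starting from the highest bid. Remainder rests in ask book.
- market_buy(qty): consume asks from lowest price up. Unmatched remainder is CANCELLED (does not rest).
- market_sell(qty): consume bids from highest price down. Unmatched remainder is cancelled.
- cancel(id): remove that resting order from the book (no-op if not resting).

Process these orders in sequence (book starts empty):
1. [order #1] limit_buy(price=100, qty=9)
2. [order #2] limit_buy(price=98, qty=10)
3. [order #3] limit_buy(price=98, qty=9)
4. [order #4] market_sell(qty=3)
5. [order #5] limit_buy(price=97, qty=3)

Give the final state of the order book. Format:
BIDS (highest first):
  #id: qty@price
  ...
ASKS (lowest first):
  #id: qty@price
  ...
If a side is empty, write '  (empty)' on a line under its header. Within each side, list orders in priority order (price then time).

After op 1 [order #1] limit_buy(price=100, qty=9): fills=none; bids=[#1:9@100] asks=[-]
After op 2 [order #2] limit_buy(price=98, qty=10): fills=none; bids=[#1:9@100 #2:10@98] asks=[-]
After op 3 [order #3] limit_buy(price=98, qty=9): fills=none; bids=[#1:9@100 #2:10@98 #3:9@98] asks=[-]
After op 4 [order #4] market_sell(qty=3): fills=#1x#4:3@100; bids=[#1:6@100 #2:10@98 #3:9@98] asks=[-]
After op 5 [order #5] limit_buy(price=97, qty=3): fills=none; bids=[#1:6@100 #2:10@98 #3:9@98 #5:3@97] asks=[-]

Answer: BIDS (highest first):
  #1: 6@100
  #2: 10@98
  #3: 9@98
  #5: 3@97
ASKS (lowest first):
  (empty)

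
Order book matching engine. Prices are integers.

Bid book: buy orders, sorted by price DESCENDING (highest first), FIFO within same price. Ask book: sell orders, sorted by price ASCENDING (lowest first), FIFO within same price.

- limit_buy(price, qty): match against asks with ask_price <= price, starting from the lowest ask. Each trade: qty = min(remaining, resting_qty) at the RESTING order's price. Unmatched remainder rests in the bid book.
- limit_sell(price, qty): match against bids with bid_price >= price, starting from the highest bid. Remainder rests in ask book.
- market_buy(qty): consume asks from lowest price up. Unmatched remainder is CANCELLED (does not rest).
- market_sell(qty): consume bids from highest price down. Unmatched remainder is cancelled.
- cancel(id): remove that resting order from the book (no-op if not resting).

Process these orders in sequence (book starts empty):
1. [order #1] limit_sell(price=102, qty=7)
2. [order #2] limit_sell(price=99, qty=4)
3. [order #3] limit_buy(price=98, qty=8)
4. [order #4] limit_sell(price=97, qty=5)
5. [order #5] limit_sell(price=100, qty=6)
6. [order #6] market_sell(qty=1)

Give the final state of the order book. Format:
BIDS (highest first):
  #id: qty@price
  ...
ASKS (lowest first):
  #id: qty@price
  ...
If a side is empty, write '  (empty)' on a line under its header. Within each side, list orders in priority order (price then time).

Answer: BIDS (highest first):
  #3: 2@98
ASKS (lowest first):
  #2: 4@99
  #5: 6@100
  #1: 7@102

Derivation:
After op 1 [order #1] limit_sell(price=102, qty=7): fills=none; bids=[-] asks=[#1:7@102]
After op 2 [order #2] limit_sell(price=99, qty=4): fills=none; bids=[-] asks=[#2:4@99 #1:7@102]
After op 3 [order #3] limit_buy(price=98, qty=8): fills=none; bids=[#3:8@98] asks=[#2:4@99 #1:7@102]
After op 4 [order #4] limit_sell(price=97, qty=5): fills=#3x#4:5@98; bids=[#3:3@98] asks=[#2:4@99 #1:7@102]
After op 5 [order #5] limit_sell(price=100, qty=6): fills=none; bids=[#3:3@98] asks=[#2:4@99 #5:6@100 #1:7@102]
After op 6 [order #6] market_sell(qty=1): fills=#3x#6:1@98; bids=[#3:2@98] asks=[#2:4@99 #5:6@100 #1:7@102]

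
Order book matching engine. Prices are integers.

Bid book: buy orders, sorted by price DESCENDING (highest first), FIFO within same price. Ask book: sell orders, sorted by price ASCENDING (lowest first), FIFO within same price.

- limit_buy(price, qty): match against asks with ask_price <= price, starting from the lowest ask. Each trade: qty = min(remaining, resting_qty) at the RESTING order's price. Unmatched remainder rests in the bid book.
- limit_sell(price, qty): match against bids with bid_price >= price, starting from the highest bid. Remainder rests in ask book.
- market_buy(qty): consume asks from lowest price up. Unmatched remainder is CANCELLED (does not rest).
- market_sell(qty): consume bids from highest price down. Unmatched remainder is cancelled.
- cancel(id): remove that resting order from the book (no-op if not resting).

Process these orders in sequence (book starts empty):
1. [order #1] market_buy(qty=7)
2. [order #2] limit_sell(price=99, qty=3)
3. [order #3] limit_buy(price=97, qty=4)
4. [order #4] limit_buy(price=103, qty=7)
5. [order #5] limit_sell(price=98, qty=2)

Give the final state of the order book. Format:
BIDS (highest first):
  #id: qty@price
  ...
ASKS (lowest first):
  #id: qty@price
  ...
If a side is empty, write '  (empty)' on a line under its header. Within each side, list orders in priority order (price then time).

After op 1 [order #1] market_buy(qty=7): fills=none; bids=[-] asks=[-]
After op 2 [order #2] limit_sell(price=99, qty=3): fills=none; bids=[-] asks=[#2:3@99]
After op 3 [order #3] limit_buy(price=97, qty=4): fills=none; bids=[#3:4@97] asks=[#2:3@99]
After op 4 [order #4] limit_buy(price=103, qty=7): fills=#4x#2:3@99; bids=[#4:4@103 #3:4@97] asks=[-]
After op 5 [order #5] limit_sell(price=98, qty=2): fills=#4x#5:2@103; bids=[#4:2@103 #3:4@97] asks=[-]

Answer: BIDS (highest first):
  #4: 2@103
  #3: 4@97
ASKS (lowest first):
  (empty)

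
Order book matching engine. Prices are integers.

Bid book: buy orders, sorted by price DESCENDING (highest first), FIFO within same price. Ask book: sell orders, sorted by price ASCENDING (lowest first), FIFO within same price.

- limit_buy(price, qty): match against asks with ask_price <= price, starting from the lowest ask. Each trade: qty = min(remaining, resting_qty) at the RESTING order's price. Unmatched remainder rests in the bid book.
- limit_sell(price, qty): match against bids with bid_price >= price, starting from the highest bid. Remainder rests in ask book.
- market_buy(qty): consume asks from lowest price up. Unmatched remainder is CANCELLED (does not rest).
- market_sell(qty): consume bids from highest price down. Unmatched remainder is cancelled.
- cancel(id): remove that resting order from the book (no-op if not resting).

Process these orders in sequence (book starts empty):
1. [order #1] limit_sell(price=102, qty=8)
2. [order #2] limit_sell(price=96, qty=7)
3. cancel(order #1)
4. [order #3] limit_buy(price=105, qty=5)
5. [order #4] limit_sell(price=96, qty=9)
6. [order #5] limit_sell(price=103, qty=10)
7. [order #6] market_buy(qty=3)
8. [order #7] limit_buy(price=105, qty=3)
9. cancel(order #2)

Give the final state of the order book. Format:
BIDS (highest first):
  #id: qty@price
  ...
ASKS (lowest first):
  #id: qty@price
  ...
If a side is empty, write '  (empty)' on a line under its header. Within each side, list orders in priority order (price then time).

Answer: BIDS (highest first):
  (empty)
ASKS (lowest first):
  #4: 5@96
  #5: 10@103

Derivation:
After op 1 [order #1] limit_sell(price=102, qty=8): fills=none; bids=[-] asks=[#1:8@102]
After op 2 [order #2] limit_sell(price=96, qty=7): fills=none; bids=[-] asks=[#2:7@96 #1:8@102]
After op 3 cancel(order #1): fills=none; bids=[-] asks=[#2:7@96]
After op 4 [order #3] limit_buy(price=105, qty=5): fills=#3x#2:5@96; bids=[-] asks=[#2:2@96]
After op 5 [order #4] limit_sell(price=96, qty=9): fills=none; bids=[-] asks=[#2:2@96 #4:9@96]
After op 6 [order #5] limit_sell(price=103, qty=10): fills=none; bids=[-] asks=[#2:2@96 #4:9@96 #5:10@103]
After op 7 [order #6] market_buy(qty=3): fills=#6x#2:2@96 #6x#4:1@96; bids=[-] asks=[#4:8@96 #5:10@103]
After op 8 [order #7] limit_buy(price=105, qty=3): fills=#7x#4:3@96; bids=[-] asks=[#4:5@96 #5:10@103]
After op 9 cancel(order #2): fills=none; bids=[-] asks=[#4:5@96 #5:10@103]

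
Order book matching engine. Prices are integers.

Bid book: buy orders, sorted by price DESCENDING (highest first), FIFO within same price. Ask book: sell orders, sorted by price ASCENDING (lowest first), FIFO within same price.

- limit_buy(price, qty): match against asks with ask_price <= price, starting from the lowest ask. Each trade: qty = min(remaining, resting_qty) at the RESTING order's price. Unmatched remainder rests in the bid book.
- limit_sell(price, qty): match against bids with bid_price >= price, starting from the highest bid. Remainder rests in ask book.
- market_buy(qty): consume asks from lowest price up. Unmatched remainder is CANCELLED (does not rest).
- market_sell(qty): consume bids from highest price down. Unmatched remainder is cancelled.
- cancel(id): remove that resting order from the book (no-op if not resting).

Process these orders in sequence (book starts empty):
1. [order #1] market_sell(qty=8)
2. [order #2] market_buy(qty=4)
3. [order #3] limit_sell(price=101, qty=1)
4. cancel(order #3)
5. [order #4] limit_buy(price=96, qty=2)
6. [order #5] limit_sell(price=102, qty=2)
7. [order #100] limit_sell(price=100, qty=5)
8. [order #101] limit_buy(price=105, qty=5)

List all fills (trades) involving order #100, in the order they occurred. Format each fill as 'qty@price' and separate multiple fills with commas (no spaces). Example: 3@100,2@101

After op 1 [order #1] market_sell(qty=8): fills=none; bids=[-] asks=[-]
After op 2 [order #2] market_buy(qty=4): fills=none; bids=[-] asks=[-]
After op 3 [order #3] limit_sell(price=101, qty=1): fills=none; bids=[-] asks=[#3:1@101]
After op 4 cancel(order #3): fills=none; bids=[-] asks=[-]
After op 5 [order #4] limit_buy(price=96, qty=2): fills=none; bids=[#4:2@96] asks=[-]
After op 6 [order #5] limit_sell(price=102, qty=2): fills=none; bids=[#4:2@96] asks=[#5:2@102]
After op 7 [order #100] limit_sell(price=100, qty=5): fills=none; bids=[#4:2@96] asks=[#100:5@100 #5:2@102]
After op 8 [order #101] limit_buy(price=105, qty=5): fills=#101x#100:5@100; bids=[#4:2@96] asks=[#5:2@102]

Answer: 5@100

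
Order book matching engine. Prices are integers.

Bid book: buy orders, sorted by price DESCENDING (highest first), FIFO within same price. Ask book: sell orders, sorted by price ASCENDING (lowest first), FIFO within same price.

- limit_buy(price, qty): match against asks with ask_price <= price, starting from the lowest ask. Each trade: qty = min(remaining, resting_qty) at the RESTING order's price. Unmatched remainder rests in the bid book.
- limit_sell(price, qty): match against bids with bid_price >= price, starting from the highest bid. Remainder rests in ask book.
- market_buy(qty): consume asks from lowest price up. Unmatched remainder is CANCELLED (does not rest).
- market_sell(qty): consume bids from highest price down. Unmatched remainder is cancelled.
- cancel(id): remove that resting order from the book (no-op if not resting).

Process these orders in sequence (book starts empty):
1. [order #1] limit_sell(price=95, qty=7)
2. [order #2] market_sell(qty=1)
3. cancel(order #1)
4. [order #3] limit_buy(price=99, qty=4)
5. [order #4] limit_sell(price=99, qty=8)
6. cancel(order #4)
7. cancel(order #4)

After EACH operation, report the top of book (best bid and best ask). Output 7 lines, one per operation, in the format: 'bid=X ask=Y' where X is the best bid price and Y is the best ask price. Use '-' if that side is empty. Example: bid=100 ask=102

Answer: bid=- ask=95
bid=- ask=95
bid=- ask=-
bid=99 ask=-
bid=- ask=99
bid=- ask=-
bid=- ask=-

Derivation:
After op 1 [order #1] limit_sell(price=95, qty=7): fills=none; bids=[-] asks=[#1:7@95]
After op 2 [order #2] market_sell(qty=1): fills=none; bids=[-] asks=[#1:7@95]
After op 3 cancel(order #1): fills=none; bids=[-] asks=[-]
After op 4 [order #3] limit_buy(price=99, qty=4): fills=none; bids=[#3:4@99] asks=[-]
After op 5 [order #4] limit_sell(price=99, qty=8): fills=#3x#4:4@99; bids=[-] asks=[#4:4@99]
After op 6 cancel(order #4): fills=none; bids=[-] asks=[-]
After op 7 cancel(order #4): fills=none; bids=[-] asks=[-]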